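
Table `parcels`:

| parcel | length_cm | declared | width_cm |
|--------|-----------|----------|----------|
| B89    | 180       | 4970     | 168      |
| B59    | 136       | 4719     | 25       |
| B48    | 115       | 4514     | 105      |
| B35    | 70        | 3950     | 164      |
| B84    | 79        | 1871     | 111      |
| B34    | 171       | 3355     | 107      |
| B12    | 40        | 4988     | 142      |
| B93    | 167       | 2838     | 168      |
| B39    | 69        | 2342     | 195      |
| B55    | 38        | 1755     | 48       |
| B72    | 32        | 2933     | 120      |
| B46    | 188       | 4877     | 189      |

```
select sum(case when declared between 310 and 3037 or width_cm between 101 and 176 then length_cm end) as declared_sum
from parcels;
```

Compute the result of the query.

961

parcel=B89: ✓ → 180
parcel=B59: ✗
parcel=B48: ✓ → 115
parcel=B35: ✓ → 70
parcel=B84: ✓ → 79
parcel=B34: ✓ → 171
parcel=B12: ✓ → 40
parcel=B93: ✓ → 167
parcel=B39: ✓ → 69
parcel=B55: ✓ → 38
parcel=B72: ✓ → 32
parcel=B46: ✗
declared_sum = 180 + 115 + 70 + 79 + 171 + 40 + 167 + 69 + 38 + 32 = 961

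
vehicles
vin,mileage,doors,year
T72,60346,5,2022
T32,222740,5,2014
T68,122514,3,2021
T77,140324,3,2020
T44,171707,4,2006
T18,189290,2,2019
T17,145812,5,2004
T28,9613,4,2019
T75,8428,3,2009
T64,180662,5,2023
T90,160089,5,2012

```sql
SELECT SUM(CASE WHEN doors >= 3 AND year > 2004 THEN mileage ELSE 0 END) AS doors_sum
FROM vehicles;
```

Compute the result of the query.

vin=T72: ✓ → 60346
vin=T32: ✓ → 222740
vin=T68: ✓ → 122514
vin=T77: ✓ → 140324
vin=T44: ✓ → 171707
vin=T18: ✗
vin=T17: ✗
vin=T28: ✓ → 9613
vin=T75: ✓ → 8428
vin=T64: ✓ → 180662
vin=T90: ✓ → 160089
doors_sum = 60346 + 222740 + 122514 + 140324 + 171707 + 9613 + 8428 + 180662 + 160089 = 1076423

1076423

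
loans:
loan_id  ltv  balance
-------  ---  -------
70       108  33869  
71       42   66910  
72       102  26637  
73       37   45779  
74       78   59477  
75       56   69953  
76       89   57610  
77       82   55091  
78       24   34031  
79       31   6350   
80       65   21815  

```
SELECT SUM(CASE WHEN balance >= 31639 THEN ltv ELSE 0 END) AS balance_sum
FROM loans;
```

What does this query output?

516

loan_id=70: ✓ → 108
loan_id=71: ✓ → 42
loan_id=72: ✗
loan_id=73: ✓ → 37
loan_id=74: ✓ → 78
loan_id=75: ✓ → 56
loan_id=76: ✓ → 89
loan_id=77: ✓ → 82
loan_id=78: ✓ → 24
loan_id=79: ✗
loan_id=80: ✗
balance_sum = 108 + 42 + 37 + 78 + 56 + 89 + 82 + 24 = 516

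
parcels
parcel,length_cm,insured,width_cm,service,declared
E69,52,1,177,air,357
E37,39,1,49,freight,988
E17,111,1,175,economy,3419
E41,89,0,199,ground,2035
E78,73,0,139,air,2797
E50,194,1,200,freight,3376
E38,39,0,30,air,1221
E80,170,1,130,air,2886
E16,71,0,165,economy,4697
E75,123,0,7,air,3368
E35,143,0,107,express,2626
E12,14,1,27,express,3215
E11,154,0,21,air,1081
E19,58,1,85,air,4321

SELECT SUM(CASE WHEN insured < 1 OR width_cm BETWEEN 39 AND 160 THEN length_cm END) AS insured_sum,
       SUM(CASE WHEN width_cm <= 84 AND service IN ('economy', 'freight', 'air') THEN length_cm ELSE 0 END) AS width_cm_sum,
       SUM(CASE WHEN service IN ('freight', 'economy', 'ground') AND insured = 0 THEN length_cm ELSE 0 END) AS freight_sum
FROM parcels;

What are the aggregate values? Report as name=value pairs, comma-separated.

insured_sum=959, width_cm_sum=355, freight_sum=160

[insured_sum: insured < 1 OR width_cm BETWEEN 39 AND 160]
parcel=E69: ✗
parcel=E37: ✓ → 39
parcel=E17: ✗
parcel=E41: ✓ → 89
parcel=E78: ✓ → 73
parcel=E50: ✗
parcel=E38: ✓ → 39
parcel=E80: ✓ → 170
parcel=E16: ✓ → 71
parcel=E75: ✓ → 123
parcel=E35: ✓ → 143
parcel=E12: ✗
parcel=E11: ✓ → 154
parcel=E19: ✓ → 58
insured_sum = 39 + 89 + 73 + 39 + 170 + 71 + 123 + 143 + 154 + 58 = 959
—
[width_cm_sum: width_cm <= 84 AND service IN ('economy', 'freight', 'air')]
parcel=E69: ✗
parcel=E37: ✓ → 39
parcel=E17: ✗
parcel=E41: ✗
parcel=E78: ✗
parcel=E50: ✗
parcel=E38: ✓ → 39
parcel=E80: ✗
parcel=E16: ✗
parcel=E75: ✓ → 123
parcel=E35: ✗
parcel=E12: ✗
parcel=E11: ✓ → 154
parcel=E19: ✗
width_cm_sum = 39 + 39 + 123 + 154 = 355
—
[freight_sum: service IN ('freight', 'economy', 'ground') AND insured = 0]
parcel=E69: ✗
parcel=E37: ✗
parcel=E17: ✗
parcel=E41: ✓ → 89
parcel=E78: ✗
parcel=E50: ✗
parcel=E38: ✗
parcel=E80: ✗
parcel=E16: ✓ → 71
parcel=E75: ✗
parcel=E35: ✗
parcel=E12: ✗
parcel=E11: ✗
parcel=E19: ✗
freight_sum = 89 + 71 = 160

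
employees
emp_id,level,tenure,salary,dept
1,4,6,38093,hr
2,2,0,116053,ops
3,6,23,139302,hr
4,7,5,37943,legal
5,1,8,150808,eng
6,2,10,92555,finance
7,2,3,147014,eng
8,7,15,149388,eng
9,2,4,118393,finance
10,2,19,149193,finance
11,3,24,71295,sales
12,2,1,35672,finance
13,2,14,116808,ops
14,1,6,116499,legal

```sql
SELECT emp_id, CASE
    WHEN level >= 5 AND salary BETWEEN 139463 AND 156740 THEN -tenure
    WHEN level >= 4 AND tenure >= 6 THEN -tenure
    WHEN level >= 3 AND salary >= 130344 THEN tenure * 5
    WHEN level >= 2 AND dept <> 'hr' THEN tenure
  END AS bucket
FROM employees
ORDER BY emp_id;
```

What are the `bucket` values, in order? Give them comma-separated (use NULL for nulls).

-6, 0, -23, 5, NULL, 10, 3, -15, 4, 19, 24, 1, 14, NULL

emp_id=1: level >= 4 AND tenure >= 6 → -6
emp_id=2: level >= 2 AND dept <> 'hr' → 0
emp_id=3: level >= 4 AND tenure >= 6 → -23
emp_id=4: level >= 2 AND dept <> 'hr' → 5
emp_id=5: (no match → NULL) → NULL
emp_id=6: level >= 2 AND dept <> 'hr' → 10
emp_id=7: level >= 2 AND dept <> 'hr' → 3
emp_id=8: level >= 5 AND salary BETWEEN 139463 AND 156740 → -15
emp_id=9: level >= 2 AND dept <> 'hr' → 4
emp_id=10: level >= 2 AND dept <> 'hr' → 19
emp_id=11: level >= 2 AND dept <> 'hr' → 24
emp_id=12: level >= 2 AND dept <> 'hr' → 1
emp_id=13: level >= 2 AND dept <> 'hr' → 14
emp_id=14: (no match → NULL) → NULL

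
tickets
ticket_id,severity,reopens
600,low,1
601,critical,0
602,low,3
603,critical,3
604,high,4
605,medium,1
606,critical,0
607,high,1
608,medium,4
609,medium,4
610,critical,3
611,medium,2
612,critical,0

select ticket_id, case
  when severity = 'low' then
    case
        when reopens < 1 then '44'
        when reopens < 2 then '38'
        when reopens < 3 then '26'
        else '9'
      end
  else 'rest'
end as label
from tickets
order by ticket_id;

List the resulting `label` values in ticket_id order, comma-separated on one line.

38, rest, 9, rest, rest, rest, rest, rest, rest, rest, rest, rest, rest

ticket_id=600: severity='low' → inner[reopens < 2] → 38
ticket_id=601: severity='critical' → outer ELSE → rest
ticket_id=602: severity='low' → inner[ELSE] → 9
ticket_id=603: severity='critical' → outer ELSE → rest
ticket_id=604: severity='high' → outer ELSE → rest
ticket_id=605: severity='medium' → outer ELSE → rest
ticket_id=606: severity='critical' → outer ELSE → rest
ticket_id=607: severity='high' → outer ELSE → rest
ticket_id=608: severity='medium' → outer ELSE → rest
ticket_id=609: severity='medium' → outer ELSE → rest
ticket_id=610: severity='critical' → outer ELSE → rest
ticket_id=611: severity='medium' → outer ELSE → rest
ticket_id=612: severity='critical' → outer ELSE → rest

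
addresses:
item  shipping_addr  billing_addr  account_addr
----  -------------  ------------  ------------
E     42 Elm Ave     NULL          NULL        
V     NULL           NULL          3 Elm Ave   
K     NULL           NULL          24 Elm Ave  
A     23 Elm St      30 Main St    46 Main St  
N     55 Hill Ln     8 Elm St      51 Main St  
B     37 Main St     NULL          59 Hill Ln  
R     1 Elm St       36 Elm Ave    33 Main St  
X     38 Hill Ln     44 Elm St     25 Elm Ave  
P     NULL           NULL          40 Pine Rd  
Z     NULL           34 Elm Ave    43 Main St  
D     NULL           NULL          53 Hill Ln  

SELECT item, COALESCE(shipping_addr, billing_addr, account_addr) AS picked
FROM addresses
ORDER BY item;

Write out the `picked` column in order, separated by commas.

23 Elm St, 37 Main St, 53 Hill Ln, 42 Elm Ave, 24 Elm Ave, 55 Hill Ln, 40 Pine Rd, 1 Elm St, 3 Elm Ave, 38 Hill Ln, 34 Elm Ave

item=A: shipping_addr=23 Elm St → 23 Elm St
item=B: shipping_addr=37 Main St → 37 Main St
item=D: shipping_addr=NULL, billing_addr=NULL, account_addr=53 Hill Ln → 53 Hill Ln
item=E: shipping_addr=42 Elm Ave → 42 Elm Ave
item=K: shipping_addr=NULL, billing_addr=NULL, account_addr=24 Elm Ave → 24 Elm Ave
item=N: shipping_addr=55 Hill Ln → 55 Hill Ln
item=P: shipping_addr=NULL, billing_addr=NULL, account_addr=40 Pine Rd → 40 Pine Rd
item=R: shipping_addr=1 Elm St → 1 Elm St
item=V: shipping_addr=NULL, billing_addr=NULL, account_addr=3 Elm Ave → 3 Elm Ave
item=X: shipping_addr=38 Hill Ln → 38 Hill Ln
item=Z: shipping_addr=NULL, billing_addr=34 Elm Ave → 34 Elm Ave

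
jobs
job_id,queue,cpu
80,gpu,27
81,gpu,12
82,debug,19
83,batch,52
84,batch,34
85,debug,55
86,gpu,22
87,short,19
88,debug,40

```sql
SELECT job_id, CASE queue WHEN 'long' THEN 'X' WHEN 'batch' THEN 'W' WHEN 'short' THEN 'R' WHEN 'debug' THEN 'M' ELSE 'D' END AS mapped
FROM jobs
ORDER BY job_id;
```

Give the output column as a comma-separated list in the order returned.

D, D, M, W, W, M, D, R, M

job_id=80: ELSE → D
job_id=81: ELSE → D
job_id=82: queue='debug' → M
job_id=83: queue='batch' → W
job_id=84: queue='batch' → W
job_id=85: queue='debug' → M
job_id=86: ELSE → D
job_id=87: queue='short' → R
job_id=88: queue='debug' → M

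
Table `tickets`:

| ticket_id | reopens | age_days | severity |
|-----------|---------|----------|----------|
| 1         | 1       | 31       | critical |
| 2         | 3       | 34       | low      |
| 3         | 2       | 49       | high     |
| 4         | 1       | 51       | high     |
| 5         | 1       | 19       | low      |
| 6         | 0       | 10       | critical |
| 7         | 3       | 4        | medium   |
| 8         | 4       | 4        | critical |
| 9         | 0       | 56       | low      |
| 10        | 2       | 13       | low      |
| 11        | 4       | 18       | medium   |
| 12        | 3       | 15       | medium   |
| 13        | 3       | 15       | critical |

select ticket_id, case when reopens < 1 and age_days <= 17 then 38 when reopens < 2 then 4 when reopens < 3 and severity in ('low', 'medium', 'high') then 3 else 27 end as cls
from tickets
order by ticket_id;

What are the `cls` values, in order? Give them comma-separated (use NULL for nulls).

ticket_id=1: reopens < 2 → 4
ticket_id=2: ELSE → 27
ticket_id=3: reopens < 3 and severity in ('low', 'medium', 'high') → 3
ticket_id=4: reopens < 2 → 4
ticket_id=5: reopens < 2 → 4
ticket_id=6: reopens < 1 and age_days <= 17 → 38
ticket_id=7: ELSE → 27
ticket_id=8: ELSE → 27
ticket_id=9: reopens < 2 → 4
ticket_id=10: reopens < 3 and severity in ('low', 'medium', 'high') → 3
ticket_id=11: ELSE → 27
ticket_id=12: ELSE → 27
ticket_id=13: ELSE → 27

4, 27, 3, 4, 4, 38, 27, 27, 4, 3, 27, 27, 27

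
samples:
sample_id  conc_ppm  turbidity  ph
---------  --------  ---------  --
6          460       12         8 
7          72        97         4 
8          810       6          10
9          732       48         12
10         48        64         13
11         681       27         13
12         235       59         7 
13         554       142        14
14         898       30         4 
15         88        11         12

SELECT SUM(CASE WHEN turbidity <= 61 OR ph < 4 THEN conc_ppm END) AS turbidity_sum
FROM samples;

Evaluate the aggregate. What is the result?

sample_id=6: ✓ → 460
sample_id=7: ✗
sample_id=8: ✓ → 810
sample_id=9: ✓ → 732
sample_id=10: ✗
sample_id=11: ✓ → 681
sample_id=12: ✓ → 235
sample_id=13: ✗
sample_id=14: ✓ → 898
sample_id=15: ✓ → 88
turbidity_sum = 460 + 810 + 732 + 681 + 235 + 898 + 88 = 3904

3904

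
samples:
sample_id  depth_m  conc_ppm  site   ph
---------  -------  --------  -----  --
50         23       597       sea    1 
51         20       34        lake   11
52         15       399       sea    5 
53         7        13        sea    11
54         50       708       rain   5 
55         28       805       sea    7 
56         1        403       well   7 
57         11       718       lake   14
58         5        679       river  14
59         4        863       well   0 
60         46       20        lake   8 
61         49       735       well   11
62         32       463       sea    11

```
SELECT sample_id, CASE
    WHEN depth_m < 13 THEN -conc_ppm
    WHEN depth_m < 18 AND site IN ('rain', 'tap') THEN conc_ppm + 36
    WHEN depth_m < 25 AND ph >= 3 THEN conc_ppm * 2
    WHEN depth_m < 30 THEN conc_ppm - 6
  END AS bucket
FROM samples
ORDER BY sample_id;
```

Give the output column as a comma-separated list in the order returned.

sample_id=50: depth_m < 30 → 591
sample_id=51: depth_m < 25 AND ph >= 3 → 68
sample_id=52: depth_m < 25 AND ph >= 3 → 798
sample_id=53: depth_m < 13 → -13
sample_id=54: (no match → NULL) → NULL
sample_id=55: depth_m < 30 → 799
sample_id=56: depth_m < 13 → -403
sample_id=57: depth_m < 13 → -718
sample_id=58: depth_m < 13 → -679
sample_id=59: depth_m < 13 → -863
sample_id=60: (no match → NULL) → NULL
sample_id=61: (no match → NULL) → NULL
sample_id=62: (no match → NULL) → NULL

591, 68, 798, -13, NULL, 799, -403, -718, -679, -863, NULL, NULL, NULL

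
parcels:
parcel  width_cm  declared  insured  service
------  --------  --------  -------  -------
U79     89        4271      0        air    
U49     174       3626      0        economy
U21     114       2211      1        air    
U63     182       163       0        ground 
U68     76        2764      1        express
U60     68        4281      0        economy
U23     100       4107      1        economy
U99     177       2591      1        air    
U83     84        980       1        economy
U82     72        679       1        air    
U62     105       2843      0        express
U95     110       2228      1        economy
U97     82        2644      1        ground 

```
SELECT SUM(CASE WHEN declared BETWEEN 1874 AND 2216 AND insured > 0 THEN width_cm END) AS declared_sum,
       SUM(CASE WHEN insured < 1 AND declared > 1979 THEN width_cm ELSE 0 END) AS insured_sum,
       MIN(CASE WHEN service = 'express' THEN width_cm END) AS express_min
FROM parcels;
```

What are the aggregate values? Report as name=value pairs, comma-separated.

[declared_sum: declared BETWEEN 1874 AND 2216 AND insured > 0]
parcel=U79: ✗
parcel=U49: ✗
parcel=U21: ✓ → 114
parcel=U63: ✗
parcel=U68: ✗
parcel=U60: ✗
parcel=U23: ✗
parcel=U99: ✗
parcel=U83: ✗
parcel=U82: ✗
parcel=U62: ✗
parcel=U95: ✗
parcel=U97: ✗
declared_sum = 114
—
[insured_sum: insured < 1 AND declared > 1979]
parcel=U79: ✓ → 89
parcel=U49: ✓ → 174
parcel=U21: ✗
parcel=U63: ✗
parcel=U68: ✗
parcel=U60: ✓ → 68
parcel=U23: ✗
parcel=U99: ✗
parcel=U83: ✗
parcel=U82: ✗
parcel=U62: ✓ → 105
parcel=U95: ✗
parcel=U97: ✗
insured_sum = 89 + 174 + 68 + 105 = 436
—
[express_min: service = 'express']
parcel=U79: ✗
parcel=U49: ✗
parcel=U21: ✗
parcel=U63: ✗
parcel=U68: ✓ → 76
parcel=U60: ✗
parcel=U23: ✗
parcel=U99: ✗
parcel=U83: ✗
parcel=U82: ✗
parcel=U62: ✓ → 105
parcel=U95: ✗
parcel=U97: ✗
express_min = MIN(76, 105) = 76

declared_sum=114, insured_sum=436, express_min=76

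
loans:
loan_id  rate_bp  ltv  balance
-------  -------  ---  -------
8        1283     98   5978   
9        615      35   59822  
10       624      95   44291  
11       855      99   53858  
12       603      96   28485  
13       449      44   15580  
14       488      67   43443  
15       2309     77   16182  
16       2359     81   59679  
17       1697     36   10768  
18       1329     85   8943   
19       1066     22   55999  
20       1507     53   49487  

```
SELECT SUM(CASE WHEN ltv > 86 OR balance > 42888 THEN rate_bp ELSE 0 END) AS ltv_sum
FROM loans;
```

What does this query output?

9400

loan_id=8: ✓ → 1283
loan_id=9: ✓ → 615
loan_id=10: ✓ → 624
loan_id=11: ✓ → 855
loan_id=12: ✓ → 603
loan_id=13: ✗
loan_id=14: ✓ → 488
loan_id=15: ✗
loan_id=16: ✓ → 2359
loan_id=17: ✗
loan_id=18: ✗
loan_id=19: ✓ → 1066
loan_id=20: ✓ → 1507
ltv_sum = 1283 + 615 + 624 + 855 + 603 + 488 + 2359 + 1066 + 1507 = 9400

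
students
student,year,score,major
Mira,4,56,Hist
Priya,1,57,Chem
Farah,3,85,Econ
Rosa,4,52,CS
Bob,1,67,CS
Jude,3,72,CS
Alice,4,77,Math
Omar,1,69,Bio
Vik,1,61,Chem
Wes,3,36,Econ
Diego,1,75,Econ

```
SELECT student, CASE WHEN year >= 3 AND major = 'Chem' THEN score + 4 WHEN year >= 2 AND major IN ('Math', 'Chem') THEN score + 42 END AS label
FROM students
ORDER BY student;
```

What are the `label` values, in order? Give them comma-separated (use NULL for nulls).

119, NULL, NULL, NULL, NULL, NULL, NULL, NULL, NULL, NULL, NULL

student=Alice: year >= 2 AND major IN ('Math', 'Chem') → 119
student=Bob: (no match → NULL) → NULL
student=Diego: (no match → NULL) → NULL
student=Farah: (no match → NULL) → NULL
student=Jude: (no match → NULL) → NULL
student=Mira: (no match → NULL) → NULL
student=Omar: (no match → NULL) → NULL
student=Priya: (no match → NULL) → NULL
student=Rosa: (no match → NULL) → NULL
student=Vik: (no match → NULL) → NULL
student=Wes: (no match → NULL) → NULL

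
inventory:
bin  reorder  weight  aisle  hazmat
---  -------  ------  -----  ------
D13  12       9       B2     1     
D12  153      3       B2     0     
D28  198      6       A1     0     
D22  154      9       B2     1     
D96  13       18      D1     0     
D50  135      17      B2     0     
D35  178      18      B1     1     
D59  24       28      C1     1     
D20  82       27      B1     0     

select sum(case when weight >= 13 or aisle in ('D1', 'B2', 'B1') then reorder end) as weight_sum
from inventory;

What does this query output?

751

bin=D13: ✓ → 12
bin=D12: ✓ → 153
bin=D28: ✗
bin=D22: ✓ → 154
bin=D96: ✓ → 13
bin=D50: ✓ → 135
bin=D35: ✓ → 178
bin=D59: ✓ → 24
bin=D20: ✓ → 82
weight_sum = 12 + 153 + 154 + 13 + 135 + 178 + 24 + 82 = 751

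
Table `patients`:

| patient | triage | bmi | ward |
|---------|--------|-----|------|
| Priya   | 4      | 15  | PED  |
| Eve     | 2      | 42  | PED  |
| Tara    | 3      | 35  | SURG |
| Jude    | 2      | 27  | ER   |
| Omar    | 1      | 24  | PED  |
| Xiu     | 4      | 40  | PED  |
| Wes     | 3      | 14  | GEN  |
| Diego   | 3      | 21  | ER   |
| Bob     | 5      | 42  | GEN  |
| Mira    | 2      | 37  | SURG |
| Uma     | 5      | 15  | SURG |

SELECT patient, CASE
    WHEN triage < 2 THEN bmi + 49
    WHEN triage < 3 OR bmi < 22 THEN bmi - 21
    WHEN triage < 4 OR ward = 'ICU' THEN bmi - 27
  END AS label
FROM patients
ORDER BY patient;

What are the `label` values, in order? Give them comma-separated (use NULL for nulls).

patient=Bob: (no match → NULL) → NULL
patient=Diego: triage < 3 OR bmi < 22 → 0
patient=Eve: triage < 3 OR bmi < 22 → 21
patient=Jude: triage < 3 OR bmi < 22 → 6
patient=Mira: triage < 3 OR bmi < 22 → 16
patient=Omar: triage < 2 → 73
patient=Priya: triage < 3 OR bmi < 22 → -6
patient=Tara: triage < 4 OR ward = 'ICU' → 8
patient=Uma: triage < 3 OR bmi < 22 → -6
patient=Wes: triage < 3 OR bmi < 22 → -7
patient=Xiu: (no match → NULL) → NULL

NULL, 0, 21, 6, 16, 73, -6, 8, -6, -7, NULL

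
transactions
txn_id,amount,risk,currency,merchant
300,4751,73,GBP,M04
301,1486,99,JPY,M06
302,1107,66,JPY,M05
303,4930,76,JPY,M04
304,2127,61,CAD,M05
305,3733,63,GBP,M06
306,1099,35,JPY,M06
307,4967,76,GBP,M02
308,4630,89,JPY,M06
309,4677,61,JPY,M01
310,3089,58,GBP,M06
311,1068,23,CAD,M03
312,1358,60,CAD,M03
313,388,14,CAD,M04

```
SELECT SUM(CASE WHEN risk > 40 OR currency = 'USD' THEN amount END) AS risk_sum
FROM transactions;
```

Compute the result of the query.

txn_id=300: ✓ → 4751
txn_id=301: ✓ → 1486
txn_id=302: ✓ → 1107
txn_id=303: ✓ → 4930
txn_id=304: ✓ → 2127
txn_id=305: ✓ → 3733
txn_id=306: ✗
txn_id=307: ✓ → 4967
txn_id=308: ✓ → 4630
txn_id=309: ✓ → 4677
txn_id=310: ✓ → 3089
txn_id=311: ✗
txn_id=312: ✓ → 1358
txn_id=313: ✗
risk_sum = 4751 + 1486 + 1107 + 4930 + 2127 + 3733 + 4967 + 4630 + 4677 + 3089 + 1358 = 36855

36855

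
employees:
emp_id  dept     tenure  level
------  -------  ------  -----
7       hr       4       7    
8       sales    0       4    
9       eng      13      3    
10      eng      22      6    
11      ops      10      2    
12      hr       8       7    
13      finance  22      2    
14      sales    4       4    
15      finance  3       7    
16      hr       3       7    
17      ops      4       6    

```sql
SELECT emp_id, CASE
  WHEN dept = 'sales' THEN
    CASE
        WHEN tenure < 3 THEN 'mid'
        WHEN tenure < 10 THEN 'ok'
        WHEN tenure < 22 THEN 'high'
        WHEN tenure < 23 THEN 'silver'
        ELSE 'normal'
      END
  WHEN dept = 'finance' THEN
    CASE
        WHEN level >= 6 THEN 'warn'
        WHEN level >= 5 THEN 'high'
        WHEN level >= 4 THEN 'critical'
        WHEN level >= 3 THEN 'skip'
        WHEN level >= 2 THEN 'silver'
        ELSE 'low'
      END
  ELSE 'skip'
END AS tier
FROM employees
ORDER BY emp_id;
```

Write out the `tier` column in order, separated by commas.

skip, mid, skip, skip, skip, skip, silver, ok, warn, skip, skip

emp_id=7: dept='hr' → outer ELSE → skip
emp_id=8: dept='sales' → inner[tenure < 3] → mid
emp_id=9: dept='eng' → outer ELSE → skip
emp_id=10: dept='eng' → outer ELSE → skip
emp_id=11: dept='ops' → outer ELSE → skip
emp_id=12: dept='hr' → outer ELSE → skip
emp_id=13: dept='finance' → inner[level >= 2] → silver
emp_id=14: dept='sales' → inner[tenure < 10] → ok
emp_id=15: dept='finance' → inner[level >= 6] → warn
emp_id=16: dept='hr' → outer ELSE → skip
emp_id=17: dept='ops' → outer ELSE → skip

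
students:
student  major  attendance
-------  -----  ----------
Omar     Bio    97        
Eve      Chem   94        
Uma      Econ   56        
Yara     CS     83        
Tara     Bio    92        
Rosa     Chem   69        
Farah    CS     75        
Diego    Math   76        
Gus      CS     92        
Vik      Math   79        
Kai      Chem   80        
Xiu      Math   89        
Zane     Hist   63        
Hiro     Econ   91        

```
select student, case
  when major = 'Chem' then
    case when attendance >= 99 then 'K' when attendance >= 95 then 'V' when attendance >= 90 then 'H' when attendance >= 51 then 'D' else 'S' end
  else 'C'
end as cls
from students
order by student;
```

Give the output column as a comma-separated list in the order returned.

C, H, C, C, C, D, C, D, C, C, C, C, C, C

student=Diego: major='Math' → outer ELSE → C
student=Eve: major='Chem' → inner[attendance >= 90] → H
student=Farah: major='CS' → outer ELSE → C
student=Gus: major='CS' → outer ELSE → C
student=Hiro: major='Econ' → outer ELSE → C
student=Kai: major='Chem' → inner[attendance >= 51] → D
student=Omar: major='Bio' → outer ELSE → C
student=Rosa: major='Chem' → inner[attendance >= 51] → D
student=Tara: major='Bio' → outer ELSE → C
student=Uma: major='Econ' → outer ELSE → C
student=Vik: major='Math' → outer ELSE → C
student=Xiu: major='Math' → outer ELSE → C
student=Yara: major='CS' → outer ELSE → C
student=Zane: major='Hist' → outer ELSE → C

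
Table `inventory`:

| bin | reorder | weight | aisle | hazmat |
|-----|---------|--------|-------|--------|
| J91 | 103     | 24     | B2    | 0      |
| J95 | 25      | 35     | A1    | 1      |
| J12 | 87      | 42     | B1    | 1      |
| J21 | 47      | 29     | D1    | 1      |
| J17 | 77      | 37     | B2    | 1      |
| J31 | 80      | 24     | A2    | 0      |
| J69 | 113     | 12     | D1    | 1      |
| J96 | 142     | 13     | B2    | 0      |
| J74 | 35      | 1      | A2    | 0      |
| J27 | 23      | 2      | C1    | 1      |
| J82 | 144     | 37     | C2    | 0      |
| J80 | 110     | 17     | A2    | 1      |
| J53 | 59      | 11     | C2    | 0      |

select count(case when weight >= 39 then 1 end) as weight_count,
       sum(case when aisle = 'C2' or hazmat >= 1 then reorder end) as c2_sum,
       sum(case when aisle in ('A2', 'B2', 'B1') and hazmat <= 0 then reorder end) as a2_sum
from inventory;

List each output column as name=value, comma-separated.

weight_count=1, c2_sum=685, a2_sum=360

[weight_count: weight >= 39]
bin=J91: ✗
bin=J95: ✗
bin=J12: ✓ → 1
bin=J21: ✗
bin=J17: ✗
bin=J31: ✗
bin=J69: ✗
bin=J96: ✗
bin=J74: ✗
bin=J27: ✗
bin=J82: ✗
bin=J80: ✗
bin=J53: ✗
weight_count = COUNT(1) = 1
—
[c2_sum: aisle = 'C2' or hazmat >= 1]
bin=J91: ✗
bin=J95: ✓ → 25
bin=J12: ✓ → 87
bin=J21: ✓ → 47
bin=J17: ✓ → 77
bin=J31: ✗
bin=J69: ✓ → 113
bin=J96: ✗
bin=J74: ✗
bin=J27: ✓ → 23
bin=J82: ✓ → 144
bin=J80: ✓ → 110
bin=J53: ✓ → 59
c2_sum = 25 + 87 + 47 + 77 + 113 + 23 + 144 + 110 + 59 = 685
—
[a2_sum: aisle in ('A2', 'B2', 'B1') and hazmat <= 0]
bin=J91: ✓ → 103
bin=J95: ✗
bin=J12: ✗
bin=J21: ✗
bin=J17: ✗
bin=J31: ✓ → 80
bin=J69: ✗
bin=J96: ✓ → 142
bin=J74: ✓ → 35
bin=J27: ✗
bin=J82: ✗
bin=J80: ✗
bin=J53: ✗
a2_sum = 103 + 80 + 142 + 35 = 360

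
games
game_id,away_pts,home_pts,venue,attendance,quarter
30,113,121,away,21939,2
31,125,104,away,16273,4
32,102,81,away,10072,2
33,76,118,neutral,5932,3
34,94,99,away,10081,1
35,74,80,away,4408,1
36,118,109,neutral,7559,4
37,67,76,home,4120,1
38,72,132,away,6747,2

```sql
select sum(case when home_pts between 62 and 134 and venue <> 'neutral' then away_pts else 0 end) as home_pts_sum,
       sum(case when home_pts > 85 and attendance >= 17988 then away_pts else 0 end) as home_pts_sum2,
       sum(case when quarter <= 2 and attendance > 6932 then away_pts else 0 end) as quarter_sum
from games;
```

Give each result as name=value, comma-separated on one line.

[home_pts_sum: home_pts between 62 and 134 and venue <> 'neutral']
game_id=30: ✓ → 113
game_id=31: ✓ → 125
game_id=32: ✓ → 102
game_id=33: ✗
game_id=34: ✓ → 94
game_id=35: ✓ → 74
game_id=36: ✗
game_id=37: ✓ → 67
game_id=38: ✓ → 72
home_pts_sum = 113 + 125 + 102 + 94 + 74 + 67 + 72 = 647
—
[home_pts_sum2: home_pts > 85 and attendance >= 17988]
game_id=30: ✓ → 113
game_id=31: ✗
game_id=32: ✗
game_id=33: ✗
game_id=34: ✗
game_id=35: ✗
game_id=36: ✗
game_id=37: ✗
game_id=38: ✗
home_pts_sum2 = 113
—
[quarter_sum: quarter <= 2 and attendance > 6932]
game_id=30: ✓ → 113
game_id=31: ✗
game_id=32: ✓ → 102
game_id=33: ✗
game_id=34: ✓ → 94
game_id=35: ✗
game_id=36: ✗
game_id=37: ✗
game_id=38: ✗
quarter_sum = 113 + 102 + 94 = 309

home_pts_sum=647, home_pts_sum2=113, quarter_sum=309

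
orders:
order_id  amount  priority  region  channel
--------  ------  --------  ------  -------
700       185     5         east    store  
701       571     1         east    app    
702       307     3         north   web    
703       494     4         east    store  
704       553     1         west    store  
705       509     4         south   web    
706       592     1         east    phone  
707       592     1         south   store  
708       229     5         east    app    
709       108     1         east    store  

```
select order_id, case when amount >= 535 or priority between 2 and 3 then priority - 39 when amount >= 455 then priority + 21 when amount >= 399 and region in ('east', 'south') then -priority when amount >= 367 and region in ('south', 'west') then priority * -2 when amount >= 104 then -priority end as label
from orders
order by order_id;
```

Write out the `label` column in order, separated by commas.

order_id=700: amount >= 104 → -5
order_id=701: amount >= 535 or priority between 2 and 3 → -38
order_id=702: amount >= 535 or priority between 2 and 3 → -36
order_id=703: amount >= 455 → 25
order_id=704: amount >= 535 or priority between 2 and 3 → -38
order_id=705: amount >= 455 → 25
order_id=706: amount >= 535 or priority between 2 and 3 → -38
order_id=707: amount >= 535 or priority between 2 and 3 → -38
order_id=708: amount >= 104 → -5
order_id=709: amount >= 104 → -1

-5, -38, -36, 25, -38, 25, -38, -38, -5, -1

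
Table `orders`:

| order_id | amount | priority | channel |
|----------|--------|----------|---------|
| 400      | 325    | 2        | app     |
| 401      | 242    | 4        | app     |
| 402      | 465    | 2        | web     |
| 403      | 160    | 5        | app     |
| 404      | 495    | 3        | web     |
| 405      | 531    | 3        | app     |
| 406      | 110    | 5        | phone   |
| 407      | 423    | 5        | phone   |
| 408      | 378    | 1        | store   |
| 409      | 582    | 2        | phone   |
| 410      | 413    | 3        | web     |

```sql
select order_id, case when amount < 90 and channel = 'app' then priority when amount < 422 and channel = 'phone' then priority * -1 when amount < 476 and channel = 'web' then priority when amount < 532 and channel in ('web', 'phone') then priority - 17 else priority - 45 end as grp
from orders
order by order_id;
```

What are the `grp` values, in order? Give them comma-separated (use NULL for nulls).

-43, -41, 2, -40, -14, -42, -5, -12, -44, -43, 3

order_id=400: ELSE → -43
order_id=401: ELSE → -41
order_id=402: amount < 476 and channel = 'web' → 2
order_id=403: ELSE → -40
order_id=404: amount < 532 and channel in ('web', 'phone') → -14
order_id=405: ELSE → -42
order_id=406: amount < 422 and channel = 'phone' → -5
order_id=407: amount < 532 and channel in ('web', 'phone') → -12
order_id=408: ELSE → -44
order_id=409: ELSE → -43
order_id=410: amount < 476 and channel = 'web' → 3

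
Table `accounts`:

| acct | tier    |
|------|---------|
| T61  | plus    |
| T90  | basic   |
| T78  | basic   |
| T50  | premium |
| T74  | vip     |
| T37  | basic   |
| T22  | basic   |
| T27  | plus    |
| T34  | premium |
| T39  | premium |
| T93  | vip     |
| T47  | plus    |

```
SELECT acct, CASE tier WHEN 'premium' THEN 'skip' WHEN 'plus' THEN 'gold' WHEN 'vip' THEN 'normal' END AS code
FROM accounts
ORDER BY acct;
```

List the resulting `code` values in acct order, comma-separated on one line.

acct=T22: (no match → NULL) → NULL
acct=T27: tier='plus' → gold
acct=T34: tier='premium' → skip
acct=T37: (no match → NULL) → NULL
acct=T39: tier='premium' → skip
acct=T47: tier='plus' → gold
acct=T50: tier='premium' → skip
acct=T61: tier='plus' → gold
acct=T74: tier='vip' → normal
acct=T78: (no match → NULL) → NULL
acct=T90: (no match → NULL) → NULL
acct=T93: tier='vip' → normal

NULL, gold, skip, NULL, skip, gold, skip, gold, normal, NULL, NULL, normal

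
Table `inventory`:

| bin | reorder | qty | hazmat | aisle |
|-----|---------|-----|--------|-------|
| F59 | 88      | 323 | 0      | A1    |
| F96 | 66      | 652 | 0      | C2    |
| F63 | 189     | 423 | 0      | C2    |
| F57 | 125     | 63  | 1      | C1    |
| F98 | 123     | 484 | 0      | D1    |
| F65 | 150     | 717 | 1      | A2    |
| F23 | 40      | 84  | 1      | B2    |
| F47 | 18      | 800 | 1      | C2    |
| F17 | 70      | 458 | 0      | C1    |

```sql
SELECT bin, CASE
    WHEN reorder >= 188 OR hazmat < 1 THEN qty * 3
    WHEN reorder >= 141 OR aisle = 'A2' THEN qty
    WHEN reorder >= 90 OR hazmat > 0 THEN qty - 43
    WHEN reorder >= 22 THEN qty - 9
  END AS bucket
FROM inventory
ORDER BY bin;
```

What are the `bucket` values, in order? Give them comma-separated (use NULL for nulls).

1374, 41, 757, 20, 969, 1269, 717, 1956, 1452

bin=F17: reorder >= 188 OR hazmat < 1 → 1374
bin=F23: reorder >= 90 OR hazmat > 0 → 41
bin=F47: reorder >= 90 OR hazmat > 0 → 757
bin=F57: reorder >= 90 OR hazmat > 0 → 20
bin=F59: reorder >= 188 OR hazmat < 1 → 969
bin=F63: reorder >= 188 OR hazmat < 1 → 1269
bin=F65: reorder >= 141 OR aisle = 'A2' → 717
bin=F96: reorder >= 188 OR hazmat < 1 → 1956
bin=F98: reorder >= 188 OR hazmat < 1 → 1452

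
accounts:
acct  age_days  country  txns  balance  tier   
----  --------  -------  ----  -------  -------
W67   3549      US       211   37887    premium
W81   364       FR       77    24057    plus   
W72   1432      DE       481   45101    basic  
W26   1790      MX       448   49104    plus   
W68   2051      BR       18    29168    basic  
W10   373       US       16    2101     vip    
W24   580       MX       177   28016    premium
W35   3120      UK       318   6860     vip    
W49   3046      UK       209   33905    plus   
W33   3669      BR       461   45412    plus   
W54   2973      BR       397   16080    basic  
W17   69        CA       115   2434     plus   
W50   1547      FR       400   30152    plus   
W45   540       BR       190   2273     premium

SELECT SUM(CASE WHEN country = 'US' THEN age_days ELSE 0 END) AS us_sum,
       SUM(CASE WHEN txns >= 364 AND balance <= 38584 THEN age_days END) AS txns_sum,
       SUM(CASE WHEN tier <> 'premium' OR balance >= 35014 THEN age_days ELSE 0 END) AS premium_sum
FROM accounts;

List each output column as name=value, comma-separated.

[us_sum: country = 'US']
acct=W67: ✓ → 3549
acct=W81: ✗
acct=W72: ✗
acct=W26: ✗
acct=W68: ✗
acct=W10: ✓ → 373
acct=W24: ✗
acct=W35: ✗
acct=W49: ✗
acct=W33: ✗
acct=W54: ✗
acct=W17: ✗
acct=W50: ✗
acct=W45: ✗
us_sum = 3549 + 373 = 3922
—
[txns_sum: txns >= 364 AND balance <= 38584]
acct=W67: ✗
acct=W81: ✗
acct=W72: ✗
acct=W26: ✗
acct=W68: ✗
acct=W10: ✗
acct=W24: ✗
acct=W35: ✗
acct=W49: ✗
acct=W33: ✗
acct=W54: ✓ → 2973
acct=W17: ✗
acct=W50: ✓ → 1547
acct=W45: ✗
txns_sum = 2973 + 1547 = 4520
—
[premium_sum: tier <> 'premium' OR balance >= 35014]
acct=W67: ✓ → 3549
acct=W81: ✓ → 364
acct=W72: ✓ → 1432
acct=W26: ✓ → 1790
acct=W68: ✓ → 2051
acct=W10: ✓ → 373
acct=W24: ✗
acct=W35: ✓ → 3120
acct=W49: ✓ → 3046
acct=W33: ✓ → 3669
acct=W54: ✓ → 2973
acct=W17: ✓ → 69
acct=W50: ✓ → 1547
acct=W45: ✗
premium_sum = 3549 + 364 + 1432 + 1790 + 2051 + 373 + 3120 + 3046 + 3669 + 2973 + 69 + 1547 = 23983

us_sum=3922, txns_sum=4520, premium_sum=23983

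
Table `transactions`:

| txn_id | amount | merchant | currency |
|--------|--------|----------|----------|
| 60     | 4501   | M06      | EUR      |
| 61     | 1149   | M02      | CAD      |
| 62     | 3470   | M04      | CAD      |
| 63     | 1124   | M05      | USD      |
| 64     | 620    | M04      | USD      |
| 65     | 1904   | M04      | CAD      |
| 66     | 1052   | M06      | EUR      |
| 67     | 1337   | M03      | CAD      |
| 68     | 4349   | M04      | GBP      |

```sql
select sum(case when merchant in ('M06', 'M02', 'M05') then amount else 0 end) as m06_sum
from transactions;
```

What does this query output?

7826

txn_id=60: ✓ → 4501
txn_id=61: ✓ → 1149
txn_id=62: ✗
txn_id=63: ✓ → 1124
txn_id=64: ✗
txn_id=65: ✗
txn_id=66: ✓ → 1052
txn_id=67: ✗
txn_id=68: ✗
m06_sum = 4501 + 1149 + 1124 + 1052 = 7826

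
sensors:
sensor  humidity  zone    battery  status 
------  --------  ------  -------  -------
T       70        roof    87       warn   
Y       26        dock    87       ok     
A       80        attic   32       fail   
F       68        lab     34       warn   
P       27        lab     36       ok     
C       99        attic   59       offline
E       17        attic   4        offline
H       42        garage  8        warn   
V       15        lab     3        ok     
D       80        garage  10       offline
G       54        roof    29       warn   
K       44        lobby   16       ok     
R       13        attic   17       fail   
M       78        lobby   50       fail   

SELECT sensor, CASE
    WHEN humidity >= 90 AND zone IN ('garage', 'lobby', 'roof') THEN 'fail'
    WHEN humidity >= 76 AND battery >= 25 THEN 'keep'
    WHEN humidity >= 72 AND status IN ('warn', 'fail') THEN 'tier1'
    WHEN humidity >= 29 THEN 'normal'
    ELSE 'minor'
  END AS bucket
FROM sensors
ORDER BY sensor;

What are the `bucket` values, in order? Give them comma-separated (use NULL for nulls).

keep, keep, normal, minor, normal, normal, normal, normal, keep, minor, minor, normal, minor, minor

sensor=A: humidity >= 76 AND battery >= 25 → keep
sensor=C: humidity >= 76 AND battery >= 25 → keep
sensor=D: humidity >= 29 → normal
sensor=E: ELSE → minor
sensor=F: humidity >= 29 → normal
sensor=G: humidity >= 29 → normal
sensor=H: humidity >= 29 → normal
sensor=K: humidity >= 29 → normal
sensor=M: humidity >= 76 AND battery >= 25 → keep
sensor=P: ELSE → minor
sensor=R: ELSE → minor
sensor=T: humidity >= 29 → normal
sensor=V: ELSE → minor
sensor=Y: ELSE → minor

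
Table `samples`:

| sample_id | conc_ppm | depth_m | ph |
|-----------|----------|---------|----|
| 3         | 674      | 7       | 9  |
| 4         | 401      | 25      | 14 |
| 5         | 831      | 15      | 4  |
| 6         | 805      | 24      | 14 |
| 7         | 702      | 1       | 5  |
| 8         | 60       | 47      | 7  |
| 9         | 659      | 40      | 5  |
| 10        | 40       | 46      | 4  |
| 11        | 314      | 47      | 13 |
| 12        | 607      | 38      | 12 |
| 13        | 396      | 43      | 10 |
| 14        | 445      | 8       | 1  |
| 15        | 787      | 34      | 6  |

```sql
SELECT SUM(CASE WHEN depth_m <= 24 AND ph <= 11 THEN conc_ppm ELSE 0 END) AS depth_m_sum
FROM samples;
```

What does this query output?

2652

sample_id=3: ✓ → 674
sample_id=4: ✗
sample_id=5: ✓ → 831
sample_id=6: ✗
sample_id=7: ✓ → 702
sample_id=8: ✗
sample_id=9: ✗
sample_id=10: ✗
sample_id=11: ✗
sample_id=12: ✗
sample_id=13: ✗
sample_id=14: ✓ → 445
sample_id=15: ✗
depth_m_sum = 674 + 831 + 702 + 445 = 2652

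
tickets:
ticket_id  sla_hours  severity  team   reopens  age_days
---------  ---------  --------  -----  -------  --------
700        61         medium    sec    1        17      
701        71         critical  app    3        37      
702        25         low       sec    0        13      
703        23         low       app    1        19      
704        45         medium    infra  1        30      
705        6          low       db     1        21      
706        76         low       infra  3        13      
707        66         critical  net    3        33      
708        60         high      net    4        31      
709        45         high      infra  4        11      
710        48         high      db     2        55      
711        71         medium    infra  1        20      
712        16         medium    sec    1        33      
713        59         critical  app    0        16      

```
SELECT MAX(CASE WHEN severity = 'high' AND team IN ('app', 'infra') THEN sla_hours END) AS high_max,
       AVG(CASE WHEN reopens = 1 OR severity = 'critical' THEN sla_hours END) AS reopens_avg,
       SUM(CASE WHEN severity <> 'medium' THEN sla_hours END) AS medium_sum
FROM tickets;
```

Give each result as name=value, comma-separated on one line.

high_max=45, reopens_avg=46.4444444444, medium_sum=479

[high_max: severity = 'high' AND team IN ('app', 'infra')]
ticket_id=700: ✗
ticket_id=701: ✗
ticket_id=702: ✗
ticket_id=703: ✗
ticket_id=704: ✗
ticket_id=705: ✗
ticket_id=706: ✗
ticket_id=707: ✗
ticket_id=708: ✗
ticket_id=709: ✓ → 45
ticket_id=710: ✗
ticket_id=711: ✗
ticket_id=712: ✗
ticket_id=713: ✗
high_max = MAX(45) = 45
—
[reopens_avg: reopens = 1 OR severity = 'critical']
ticket_id=700: ✓ → 61
ticket_id=701: ✓ → 71
ticket_id=702: ✗
ticket_id=703: ✓ → 23
ticket_id=704: ✓ → 45
ticket_id=705: ✓ → 6
ticket_id=706: ✗
ticket_id=707: ✓ → 66
ticket_id=708: ✗
ticket_id=709: ✗
ticket_id=710: ✗
ticket_id=711: ✓ → 71
ticket_id=712: ✓ → 16
ticket_id=713: ✓ → 59
reopens_avg = (61 + 71 + 23 + 45 + 6 + 66 + 71 + 16 + 59) / 9 = 46.4444444444
—
[medium_sum: severity <> 'medium']
ticket_id=700: ✗
ticket_id=701: ✓ → 71
ticket_id=702: ✓ → 25
ticket_id=703: ✓ → 23
ticket_id=704: ✗
ticket_id=705: ✓ → 6
ticket_id=706: ✓ → 76
ticket_id=707: ✓ → 66
ticket_id=708: ✓ → 60
ticket_id=709: ✓ → 45
ticket_id=710: ✓ → 48
ticket_id=711: ✗
ticket_id=712: ✗
ticket_id=713: ✓ → 59
medium_sum = 71 + 25 + 23 + 6 + 76 + 66 + 60 + 45 + 48 + 59 = 479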